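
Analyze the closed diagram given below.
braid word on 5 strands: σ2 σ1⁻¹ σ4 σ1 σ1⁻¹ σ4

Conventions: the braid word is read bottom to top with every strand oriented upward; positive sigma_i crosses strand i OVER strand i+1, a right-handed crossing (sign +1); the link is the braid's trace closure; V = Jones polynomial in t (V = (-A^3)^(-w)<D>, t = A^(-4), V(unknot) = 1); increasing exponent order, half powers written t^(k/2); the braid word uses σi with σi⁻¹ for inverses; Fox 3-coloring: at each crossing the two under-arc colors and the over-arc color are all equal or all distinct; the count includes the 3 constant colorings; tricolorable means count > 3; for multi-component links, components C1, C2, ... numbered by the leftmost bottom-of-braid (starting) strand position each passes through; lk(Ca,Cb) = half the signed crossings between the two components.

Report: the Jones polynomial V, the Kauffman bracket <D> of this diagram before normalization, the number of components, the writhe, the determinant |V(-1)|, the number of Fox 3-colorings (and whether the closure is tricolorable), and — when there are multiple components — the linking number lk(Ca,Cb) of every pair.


V = 1 + t + t^2 + t^3
<D> = A^-6 + A^-2 + A^2 + A^6 (w = +2)
3 components over 6 crossings, w = +2
lk(C1,C2): 0
lk(C1,C3) = 0
linking number lk(C2,C3) = +1
9 Fox colorings among 3^6, |V(-1)| = 0: tricolorable
why: summing lk over 3 pairs gives +1


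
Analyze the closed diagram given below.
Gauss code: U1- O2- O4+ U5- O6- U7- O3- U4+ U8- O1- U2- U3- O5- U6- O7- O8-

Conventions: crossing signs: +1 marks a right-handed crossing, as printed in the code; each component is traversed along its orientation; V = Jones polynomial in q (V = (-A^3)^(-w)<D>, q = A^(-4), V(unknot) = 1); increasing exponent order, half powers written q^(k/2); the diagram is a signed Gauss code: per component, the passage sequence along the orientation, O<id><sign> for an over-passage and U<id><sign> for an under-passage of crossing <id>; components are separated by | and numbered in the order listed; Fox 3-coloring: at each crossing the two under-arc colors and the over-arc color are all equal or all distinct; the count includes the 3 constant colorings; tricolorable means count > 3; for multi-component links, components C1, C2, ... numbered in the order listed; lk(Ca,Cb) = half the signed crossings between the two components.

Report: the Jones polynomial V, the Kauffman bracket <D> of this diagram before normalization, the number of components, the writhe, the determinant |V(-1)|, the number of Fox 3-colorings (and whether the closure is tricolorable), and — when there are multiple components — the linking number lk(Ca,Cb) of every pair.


V(q) = -q^-9 + 2q^-8 - 3q^-7 + 3q^-6 - 3q^-5 + 3q^-4 - q^-3 + q^-2
bracket: A^-10 - A^-6 + 3A^-2 - 3A^2 + 3A^6 - 3A^10 + 2A^14 - A^18, w = -6
1 component, writhe -6, over 8 crossings
det 17, colorings 3 of 3^8 — not tricolorable
observation: |V(-1)| = 17: so not tricolorable, since 3 does not divide 17


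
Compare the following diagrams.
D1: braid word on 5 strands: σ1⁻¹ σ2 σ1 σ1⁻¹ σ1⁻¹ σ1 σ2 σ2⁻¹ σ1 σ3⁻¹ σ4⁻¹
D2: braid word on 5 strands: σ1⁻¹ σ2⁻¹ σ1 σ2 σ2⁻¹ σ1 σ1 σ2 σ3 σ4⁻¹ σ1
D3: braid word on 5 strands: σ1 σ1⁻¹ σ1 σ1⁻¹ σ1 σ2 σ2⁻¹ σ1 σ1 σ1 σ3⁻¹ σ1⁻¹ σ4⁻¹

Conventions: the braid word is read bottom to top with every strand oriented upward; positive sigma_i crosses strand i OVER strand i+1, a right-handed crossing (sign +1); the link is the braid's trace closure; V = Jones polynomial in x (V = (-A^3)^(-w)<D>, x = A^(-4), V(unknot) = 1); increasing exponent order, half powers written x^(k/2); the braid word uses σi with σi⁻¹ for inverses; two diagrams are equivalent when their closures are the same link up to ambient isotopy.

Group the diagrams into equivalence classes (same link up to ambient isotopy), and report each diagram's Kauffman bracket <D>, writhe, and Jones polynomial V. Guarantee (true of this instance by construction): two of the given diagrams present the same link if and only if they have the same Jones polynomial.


grouping into links: {D1} | {D2, D3}
V(D1) = -x^(-1/2) - x^(1/2)  (w -1, c 11, <D> = A^-5 + A^-1)
D2 (bracket -A^-9 + A^-1 + A^3 + A^7; 11 crossings at w = +3): V = -x^(1/2) - x^(3/2) - x^(5/2) + x^(9/2)
V(D3) = -x^(1/2) - x^(3/2) - x^(5/2) + x^(9/2)  (w +1, c 13, <D> = -A^-15 + A^-7 + A^-3 + A)
key observation: comparing 3 Jones polynomials yields 2 groups


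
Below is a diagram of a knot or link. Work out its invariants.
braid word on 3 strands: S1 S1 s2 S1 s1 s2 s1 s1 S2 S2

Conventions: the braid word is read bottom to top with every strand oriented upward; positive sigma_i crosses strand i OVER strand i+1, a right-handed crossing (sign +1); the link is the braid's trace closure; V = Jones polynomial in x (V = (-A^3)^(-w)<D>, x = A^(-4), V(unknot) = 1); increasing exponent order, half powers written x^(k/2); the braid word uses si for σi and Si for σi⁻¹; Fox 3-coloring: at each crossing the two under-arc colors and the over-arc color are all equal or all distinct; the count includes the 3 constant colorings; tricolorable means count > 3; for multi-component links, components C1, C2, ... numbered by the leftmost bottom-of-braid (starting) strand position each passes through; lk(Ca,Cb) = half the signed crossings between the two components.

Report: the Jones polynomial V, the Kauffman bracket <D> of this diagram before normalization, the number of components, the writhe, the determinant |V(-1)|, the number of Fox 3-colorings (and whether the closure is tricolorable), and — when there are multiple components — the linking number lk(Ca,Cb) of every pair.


Jones polynomial: V(x) = -x^-3 + 3x^-2 - 2x^-1 + 4 - 2x + 3x^2 - x^3
<D> = -A^-12 + 3A^-8 - 2A^-4 + 4 - 2A^4 + 3A^8 - A^12; writhe 0
components 3, writhe 0 (10 crossings)
linking number lk(C1,C2) = 0
lk(C1,C3): 0
lk(C2,C3) = 0
3-colorings: 3 of 3^10, det 16 — not tricolorable
note: all 3 components of this link are unlinked algebraically


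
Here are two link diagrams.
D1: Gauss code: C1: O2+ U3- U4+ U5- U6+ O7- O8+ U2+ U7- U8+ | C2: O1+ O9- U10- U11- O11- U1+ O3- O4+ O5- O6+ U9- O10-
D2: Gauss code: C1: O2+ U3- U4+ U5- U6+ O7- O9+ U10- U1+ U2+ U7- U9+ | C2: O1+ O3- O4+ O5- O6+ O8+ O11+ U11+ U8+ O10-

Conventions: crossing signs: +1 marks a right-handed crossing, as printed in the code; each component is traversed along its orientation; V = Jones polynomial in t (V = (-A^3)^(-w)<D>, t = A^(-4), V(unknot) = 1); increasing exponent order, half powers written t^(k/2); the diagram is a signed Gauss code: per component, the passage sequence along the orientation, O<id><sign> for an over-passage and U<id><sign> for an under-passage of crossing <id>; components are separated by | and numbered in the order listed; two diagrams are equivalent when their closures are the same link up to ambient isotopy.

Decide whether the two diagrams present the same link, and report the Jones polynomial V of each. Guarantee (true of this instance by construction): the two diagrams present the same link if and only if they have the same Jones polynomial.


same link: yes
V(D1) = -t^(-1/2) - t^(1/2)  [11 crossings, <D> = A^-5 + A^-1, w = -1]
V(D2) = -t^(-1/2) - t^(1/2)  [11 crossings, <D> = A^7 + A^11, w = +3]
insight: all 2 diagrams share one V(t), hence one class


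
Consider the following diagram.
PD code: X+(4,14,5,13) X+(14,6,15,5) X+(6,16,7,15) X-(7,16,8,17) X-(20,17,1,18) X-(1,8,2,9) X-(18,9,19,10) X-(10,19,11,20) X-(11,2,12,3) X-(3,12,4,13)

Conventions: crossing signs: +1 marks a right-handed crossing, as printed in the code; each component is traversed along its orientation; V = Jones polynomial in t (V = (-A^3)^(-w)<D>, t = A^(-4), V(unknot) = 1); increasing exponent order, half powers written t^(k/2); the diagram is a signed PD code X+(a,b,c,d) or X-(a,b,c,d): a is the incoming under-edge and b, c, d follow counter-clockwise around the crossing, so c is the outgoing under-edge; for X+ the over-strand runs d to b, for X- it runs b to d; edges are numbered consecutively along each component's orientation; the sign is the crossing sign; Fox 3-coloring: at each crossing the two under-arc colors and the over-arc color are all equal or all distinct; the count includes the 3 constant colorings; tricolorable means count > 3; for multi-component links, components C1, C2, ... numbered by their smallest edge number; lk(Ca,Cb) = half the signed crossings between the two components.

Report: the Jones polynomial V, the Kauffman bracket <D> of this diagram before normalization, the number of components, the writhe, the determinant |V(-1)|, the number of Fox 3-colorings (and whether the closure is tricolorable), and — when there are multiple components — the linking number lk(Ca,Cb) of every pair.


V(t) = -t^-4 + t^-3 + t^-1
bracket: A^-8 + 1 - A^4, w = -4
1 component, writhe -4, over 10 crossings
det 3, colorings 9 of 3^10 — tricolorable
observation: w = -4 shifts under R1 moves; the (-A^3)^(4) factor cancels that in V


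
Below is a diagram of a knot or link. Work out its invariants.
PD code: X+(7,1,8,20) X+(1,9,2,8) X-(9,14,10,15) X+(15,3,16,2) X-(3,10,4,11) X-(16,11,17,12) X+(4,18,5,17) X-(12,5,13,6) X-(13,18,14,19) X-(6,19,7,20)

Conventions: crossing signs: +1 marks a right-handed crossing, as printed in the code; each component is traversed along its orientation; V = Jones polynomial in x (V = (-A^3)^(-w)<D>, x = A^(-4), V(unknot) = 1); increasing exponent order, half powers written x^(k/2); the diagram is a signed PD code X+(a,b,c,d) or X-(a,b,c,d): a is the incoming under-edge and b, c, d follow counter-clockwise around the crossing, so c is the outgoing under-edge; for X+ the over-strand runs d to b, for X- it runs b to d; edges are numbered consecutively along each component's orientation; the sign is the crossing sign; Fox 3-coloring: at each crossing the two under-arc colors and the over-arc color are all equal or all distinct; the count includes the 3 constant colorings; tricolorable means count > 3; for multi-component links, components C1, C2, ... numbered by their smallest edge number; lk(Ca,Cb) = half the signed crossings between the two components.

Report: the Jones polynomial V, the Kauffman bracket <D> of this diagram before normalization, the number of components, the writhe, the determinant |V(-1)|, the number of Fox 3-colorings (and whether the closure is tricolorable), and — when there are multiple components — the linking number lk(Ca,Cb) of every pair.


V = -x^-5 + x^-4 - x^-3 + 2x^-2 - x^-1 + 2 - x
<D> = -A^-10 + 2A^-6 - A^-2 + 2A^2 - A^6 + A^10 - A^14 (w = -2)
1 component over 10 crossings, w = -2
9 Fox colorings among 3^10, |V(-1)| = 9: tricolorable
why: w = -2 (over 10 crossings) is diagram-only; (-A^3)^(2) removes it from V


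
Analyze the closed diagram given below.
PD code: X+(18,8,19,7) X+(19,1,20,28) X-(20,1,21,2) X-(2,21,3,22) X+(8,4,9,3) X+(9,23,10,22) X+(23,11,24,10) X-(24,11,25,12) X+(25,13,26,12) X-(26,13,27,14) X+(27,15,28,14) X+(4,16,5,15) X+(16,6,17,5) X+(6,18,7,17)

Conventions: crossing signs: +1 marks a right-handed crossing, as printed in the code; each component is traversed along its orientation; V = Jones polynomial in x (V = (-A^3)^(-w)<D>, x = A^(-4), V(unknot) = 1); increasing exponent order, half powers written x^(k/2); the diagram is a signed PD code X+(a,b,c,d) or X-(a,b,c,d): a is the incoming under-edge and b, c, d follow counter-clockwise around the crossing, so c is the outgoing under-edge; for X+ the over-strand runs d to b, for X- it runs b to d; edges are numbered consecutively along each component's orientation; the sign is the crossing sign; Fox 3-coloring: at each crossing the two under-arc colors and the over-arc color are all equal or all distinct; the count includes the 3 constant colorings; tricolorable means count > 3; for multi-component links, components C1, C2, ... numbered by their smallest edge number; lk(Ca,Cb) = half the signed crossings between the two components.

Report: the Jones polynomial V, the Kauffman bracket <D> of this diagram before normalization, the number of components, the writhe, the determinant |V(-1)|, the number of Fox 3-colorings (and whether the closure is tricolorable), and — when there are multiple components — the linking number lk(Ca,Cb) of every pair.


Jones polynomial: V(x) = x^2 - x^3 + 2x^4 - 2x^5 + 3x^6 - 2x^7 + x^8 - x^9
<D> = -A^-18 + A^-14 - 2A^-10 + 3A^-6 - 2A^-2 + 2A^2 - A^6 + A^10; writhe +6
components 1, writhe +6 (14 crossings)
3-colorings: 3 of 3^14, det 13 — not tricolorable
note: w = +6 (over 14 crossings) is diagram-only; (-A^3)^(-6) removes it from V


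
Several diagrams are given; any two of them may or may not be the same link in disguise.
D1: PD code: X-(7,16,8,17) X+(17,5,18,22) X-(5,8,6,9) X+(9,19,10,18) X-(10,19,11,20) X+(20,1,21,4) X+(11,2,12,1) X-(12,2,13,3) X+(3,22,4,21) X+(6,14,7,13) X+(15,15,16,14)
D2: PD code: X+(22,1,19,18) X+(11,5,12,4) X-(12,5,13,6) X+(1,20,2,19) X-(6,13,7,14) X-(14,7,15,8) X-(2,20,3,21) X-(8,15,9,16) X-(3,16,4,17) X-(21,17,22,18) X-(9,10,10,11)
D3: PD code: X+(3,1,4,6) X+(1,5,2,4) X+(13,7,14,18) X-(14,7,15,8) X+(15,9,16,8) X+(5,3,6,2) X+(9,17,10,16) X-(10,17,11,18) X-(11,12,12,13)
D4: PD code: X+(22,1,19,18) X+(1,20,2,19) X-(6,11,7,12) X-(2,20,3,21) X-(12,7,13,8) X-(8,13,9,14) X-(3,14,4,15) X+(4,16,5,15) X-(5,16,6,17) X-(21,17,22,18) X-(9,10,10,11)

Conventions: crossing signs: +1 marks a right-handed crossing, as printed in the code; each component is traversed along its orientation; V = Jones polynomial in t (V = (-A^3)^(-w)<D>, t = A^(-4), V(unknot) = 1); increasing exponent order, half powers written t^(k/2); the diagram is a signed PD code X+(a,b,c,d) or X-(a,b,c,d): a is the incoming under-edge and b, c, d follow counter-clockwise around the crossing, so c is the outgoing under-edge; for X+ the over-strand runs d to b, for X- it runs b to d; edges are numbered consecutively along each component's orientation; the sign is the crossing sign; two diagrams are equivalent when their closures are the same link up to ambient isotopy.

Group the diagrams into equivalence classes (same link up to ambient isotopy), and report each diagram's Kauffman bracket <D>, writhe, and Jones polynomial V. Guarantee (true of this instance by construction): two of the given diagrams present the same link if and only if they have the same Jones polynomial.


equivalence classes: {D1} | {D2, D4} | {D3}
D1 (bracket A^-1 + A^7; 11 crossings at w = +3): V = -t^(1/2) - t^(5/2)
D2 (bracket A^-13 + A^-9 + A^-5 - A^3; 11 crossings at w = -5): V = t^(-9/2) - t^(-5/2) - t^(-3/2) - t^(-1/2)
D3 (bracket -A^-9 + A^-1 + A^3 + A^7; 9 crossings at w = +3): V = -t^(1/2) - t^(3/2) - t^(5/2) + t^(9/2)
V(D4) = t^(-9/2) - t^(-5/2) - t^(-3/2) - t^(-1/2)  (w -5, c 11, <D> = A^-13 + A^-9 + A^-5 - A^3)
key observation: 3 classes among 4 diagrams; unequal V(t) rules out equality


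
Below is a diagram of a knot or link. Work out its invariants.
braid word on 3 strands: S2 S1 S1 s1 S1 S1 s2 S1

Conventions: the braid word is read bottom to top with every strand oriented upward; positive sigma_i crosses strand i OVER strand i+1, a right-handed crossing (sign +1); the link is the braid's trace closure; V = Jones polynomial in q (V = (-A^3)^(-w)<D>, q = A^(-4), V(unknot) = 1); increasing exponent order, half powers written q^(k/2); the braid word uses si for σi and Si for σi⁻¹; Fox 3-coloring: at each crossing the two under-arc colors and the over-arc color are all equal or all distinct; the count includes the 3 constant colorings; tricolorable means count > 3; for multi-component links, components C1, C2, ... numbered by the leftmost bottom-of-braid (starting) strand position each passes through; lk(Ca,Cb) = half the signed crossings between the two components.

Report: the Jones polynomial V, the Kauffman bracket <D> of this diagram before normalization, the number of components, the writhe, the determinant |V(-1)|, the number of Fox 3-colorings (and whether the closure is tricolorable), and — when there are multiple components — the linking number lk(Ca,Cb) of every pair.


V = -q^-4 + q^-3 + q^-1
<D> = A^-8 + 1 - A^4 (w = -4)
1 component over 8 crossings, w = -4
9 Fox colorings among 3^8, |V(-1)| = 3: tricolorable
why: w = -4 (over 8 crossings) is diagram-only; (-A^3)^(4) removes it from V


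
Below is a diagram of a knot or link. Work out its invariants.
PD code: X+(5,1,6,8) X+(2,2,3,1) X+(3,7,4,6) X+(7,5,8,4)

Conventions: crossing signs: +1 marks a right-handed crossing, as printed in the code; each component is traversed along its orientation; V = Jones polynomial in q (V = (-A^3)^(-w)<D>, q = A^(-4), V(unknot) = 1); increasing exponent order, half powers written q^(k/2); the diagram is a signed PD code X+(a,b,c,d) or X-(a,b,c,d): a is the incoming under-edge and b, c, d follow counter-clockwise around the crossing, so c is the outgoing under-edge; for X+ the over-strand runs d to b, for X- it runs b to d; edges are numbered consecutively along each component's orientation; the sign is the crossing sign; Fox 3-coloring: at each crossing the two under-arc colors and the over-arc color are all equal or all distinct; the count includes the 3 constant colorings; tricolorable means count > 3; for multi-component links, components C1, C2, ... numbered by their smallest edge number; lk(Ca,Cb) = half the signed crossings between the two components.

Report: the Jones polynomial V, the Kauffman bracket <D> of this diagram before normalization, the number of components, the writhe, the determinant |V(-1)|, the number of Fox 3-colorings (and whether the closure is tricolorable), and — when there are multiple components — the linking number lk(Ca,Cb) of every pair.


V = q + q^3 - q^4
<D> = -A^-4 + 1 + A^8 (w = +4)
1 component over 4 crossings, w = +4
9 Fox colorings among 3^4, |V(-1)| = 3: tricolorable
why: |V(-1)| = 3: so tricolorable, since 3 divides 3


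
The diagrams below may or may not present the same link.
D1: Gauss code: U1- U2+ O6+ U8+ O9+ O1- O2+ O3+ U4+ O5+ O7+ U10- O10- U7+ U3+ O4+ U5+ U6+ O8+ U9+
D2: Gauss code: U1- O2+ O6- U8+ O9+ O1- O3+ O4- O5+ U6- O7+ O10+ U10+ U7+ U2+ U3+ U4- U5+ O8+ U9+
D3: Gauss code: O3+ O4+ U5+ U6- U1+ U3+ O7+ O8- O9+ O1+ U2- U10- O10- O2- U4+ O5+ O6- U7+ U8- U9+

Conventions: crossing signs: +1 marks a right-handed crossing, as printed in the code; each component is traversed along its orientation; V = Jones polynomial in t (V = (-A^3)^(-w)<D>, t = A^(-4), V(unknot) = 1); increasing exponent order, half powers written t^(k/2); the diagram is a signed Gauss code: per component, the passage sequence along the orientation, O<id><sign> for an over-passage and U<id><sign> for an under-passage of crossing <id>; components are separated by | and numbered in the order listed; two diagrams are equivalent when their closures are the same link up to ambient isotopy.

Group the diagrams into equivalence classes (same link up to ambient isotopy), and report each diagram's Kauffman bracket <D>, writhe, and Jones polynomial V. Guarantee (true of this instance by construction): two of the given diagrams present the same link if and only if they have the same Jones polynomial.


classes: {D1} | {D2} | {D3}
V(D1) = t^2 + 2t^4 - 2t^5 + t^6 - 2t^7 + t^8  [10 crossings, <D> = A^-14 - 2A^-10 + A^-6 - 2A^-2 + 2A^2 + A^10, w = +6]
D2 (bracket A^12; 10 crossings at w = +4): V = 1
V(D3) = t + t^3 - t^4  (w +2, c 10, <D> = -A^-10 + A^-6 + A^2)
insight: comparing 3 Jones polynomials yields 3 groups


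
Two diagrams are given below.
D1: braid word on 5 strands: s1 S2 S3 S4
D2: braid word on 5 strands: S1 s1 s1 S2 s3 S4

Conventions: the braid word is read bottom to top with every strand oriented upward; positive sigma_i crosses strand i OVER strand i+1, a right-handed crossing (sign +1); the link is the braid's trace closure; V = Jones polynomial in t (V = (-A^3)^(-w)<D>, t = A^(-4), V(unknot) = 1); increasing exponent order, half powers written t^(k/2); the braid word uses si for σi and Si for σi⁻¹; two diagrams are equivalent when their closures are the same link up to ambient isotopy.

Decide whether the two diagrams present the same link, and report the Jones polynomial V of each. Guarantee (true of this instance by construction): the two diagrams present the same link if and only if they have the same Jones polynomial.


same link: yes
V(D1) = 1  [4 crossings, <D> = A^-6, w = -2]
V(D2) = 1  [6 crossings, <D> = 1, w = 0]
insight: Markov moves rewrite D1 (4 crossings) into D2 (6)


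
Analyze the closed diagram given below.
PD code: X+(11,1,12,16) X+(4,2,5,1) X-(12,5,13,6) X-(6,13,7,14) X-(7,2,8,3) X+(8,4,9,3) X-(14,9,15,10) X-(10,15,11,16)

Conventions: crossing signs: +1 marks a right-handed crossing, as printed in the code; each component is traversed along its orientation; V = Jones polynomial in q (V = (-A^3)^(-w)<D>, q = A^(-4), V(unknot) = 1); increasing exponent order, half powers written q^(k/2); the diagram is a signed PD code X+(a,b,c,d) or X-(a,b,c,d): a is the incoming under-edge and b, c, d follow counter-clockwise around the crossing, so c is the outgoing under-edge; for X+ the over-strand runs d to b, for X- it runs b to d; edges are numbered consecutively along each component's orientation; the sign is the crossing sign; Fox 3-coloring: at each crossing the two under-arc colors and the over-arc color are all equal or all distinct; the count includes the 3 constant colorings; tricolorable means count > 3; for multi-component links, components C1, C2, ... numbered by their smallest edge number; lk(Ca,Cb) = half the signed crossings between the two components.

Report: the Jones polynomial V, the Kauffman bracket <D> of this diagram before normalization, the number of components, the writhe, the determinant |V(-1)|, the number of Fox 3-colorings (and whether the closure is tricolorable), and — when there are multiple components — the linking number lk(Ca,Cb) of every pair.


V = -q^-4 + q^-3 + q^-1
<D> = A^-2 + A^6 - A^10 (w = -2)
1 component over 8 crossings, w = -2
9 Fox colorings among 3^8, |V(-1)| = 3: tricolorable
why: the span of V is 3, forcing >= 3 crossings in any diagram


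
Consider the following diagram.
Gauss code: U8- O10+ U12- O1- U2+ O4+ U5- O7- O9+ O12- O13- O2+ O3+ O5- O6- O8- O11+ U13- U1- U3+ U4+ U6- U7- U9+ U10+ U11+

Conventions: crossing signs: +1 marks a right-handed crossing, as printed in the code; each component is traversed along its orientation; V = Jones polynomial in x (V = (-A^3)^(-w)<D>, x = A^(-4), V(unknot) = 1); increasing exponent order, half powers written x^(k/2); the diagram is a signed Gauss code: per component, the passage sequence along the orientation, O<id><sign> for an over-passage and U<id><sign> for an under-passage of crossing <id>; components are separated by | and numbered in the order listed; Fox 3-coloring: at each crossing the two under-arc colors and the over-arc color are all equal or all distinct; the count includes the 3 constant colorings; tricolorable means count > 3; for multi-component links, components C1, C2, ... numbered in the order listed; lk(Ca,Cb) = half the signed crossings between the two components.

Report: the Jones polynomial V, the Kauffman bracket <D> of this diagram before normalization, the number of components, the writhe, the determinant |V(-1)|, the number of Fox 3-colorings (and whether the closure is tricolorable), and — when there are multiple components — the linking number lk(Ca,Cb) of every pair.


V = 1
<D> = -A^-3 (w = -1)
1 component over 13 crossings, w = -1
3 Fox colorings among 3^13, |V(-1)| = 1: not tricolorable
why: w = -1 (over 13 crossings) is diagram-only; (-A^3)^(1) removes it from V


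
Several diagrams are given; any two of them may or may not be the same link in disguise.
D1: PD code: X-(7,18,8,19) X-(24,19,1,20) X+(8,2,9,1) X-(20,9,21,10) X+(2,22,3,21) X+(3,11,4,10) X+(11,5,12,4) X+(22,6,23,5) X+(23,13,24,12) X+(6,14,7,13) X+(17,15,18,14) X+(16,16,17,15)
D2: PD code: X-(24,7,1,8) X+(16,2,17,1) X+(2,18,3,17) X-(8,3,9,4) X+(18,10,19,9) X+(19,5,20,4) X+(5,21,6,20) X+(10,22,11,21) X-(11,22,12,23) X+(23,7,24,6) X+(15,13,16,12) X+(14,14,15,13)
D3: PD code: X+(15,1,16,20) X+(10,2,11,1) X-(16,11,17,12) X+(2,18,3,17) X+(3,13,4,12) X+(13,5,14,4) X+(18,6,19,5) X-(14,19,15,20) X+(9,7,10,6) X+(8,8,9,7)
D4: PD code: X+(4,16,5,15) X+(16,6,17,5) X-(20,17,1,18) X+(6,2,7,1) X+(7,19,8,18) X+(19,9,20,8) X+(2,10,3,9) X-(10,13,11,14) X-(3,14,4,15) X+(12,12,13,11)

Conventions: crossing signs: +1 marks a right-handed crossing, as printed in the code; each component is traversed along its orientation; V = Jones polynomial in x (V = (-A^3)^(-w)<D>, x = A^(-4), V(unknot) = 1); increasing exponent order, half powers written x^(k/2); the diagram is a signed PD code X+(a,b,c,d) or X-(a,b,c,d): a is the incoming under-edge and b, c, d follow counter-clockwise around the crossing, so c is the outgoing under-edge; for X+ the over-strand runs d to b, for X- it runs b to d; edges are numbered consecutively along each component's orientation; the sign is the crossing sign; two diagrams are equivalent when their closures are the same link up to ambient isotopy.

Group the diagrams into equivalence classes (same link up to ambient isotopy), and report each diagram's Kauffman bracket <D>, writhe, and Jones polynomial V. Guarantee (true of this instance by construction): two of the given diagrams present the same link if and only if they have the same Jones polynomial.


grouping into links: {D1, D2, D3, D4}
V(D1) = x - x^2 + 2x^3 - x^4 + x^5 - x^6  (w +6, c 12, <D> = -A^-6 + A^-2 - A^2 + 2A^6 - A^10 + A^14)
V(D2) = x - x^2 + 2x^3 - x^4 + x^5 - x^6  [12 crossings, <D> = -A^-6 + A^-2 - A^2 + 2A^6 - A^10 + A^14, w = +6]
V(D3) = x - x^2 + 2x^3 - x^4 + x^5 - x^6  (w +6, c 10, <D> = -A^-6 + A^-2 - A^2 + 2A^6 - A^10 + A^14)
V(D4) = x - x^2 + 2x^3 - x^4 + x^5 - x^6  [10 crossings, <D> = -A^-12 + A^-8 - A^-4 + 2 - A^4 + A^8, w = +4]
why: one V(x) for all 4 diagrams — one class (guaranteed)


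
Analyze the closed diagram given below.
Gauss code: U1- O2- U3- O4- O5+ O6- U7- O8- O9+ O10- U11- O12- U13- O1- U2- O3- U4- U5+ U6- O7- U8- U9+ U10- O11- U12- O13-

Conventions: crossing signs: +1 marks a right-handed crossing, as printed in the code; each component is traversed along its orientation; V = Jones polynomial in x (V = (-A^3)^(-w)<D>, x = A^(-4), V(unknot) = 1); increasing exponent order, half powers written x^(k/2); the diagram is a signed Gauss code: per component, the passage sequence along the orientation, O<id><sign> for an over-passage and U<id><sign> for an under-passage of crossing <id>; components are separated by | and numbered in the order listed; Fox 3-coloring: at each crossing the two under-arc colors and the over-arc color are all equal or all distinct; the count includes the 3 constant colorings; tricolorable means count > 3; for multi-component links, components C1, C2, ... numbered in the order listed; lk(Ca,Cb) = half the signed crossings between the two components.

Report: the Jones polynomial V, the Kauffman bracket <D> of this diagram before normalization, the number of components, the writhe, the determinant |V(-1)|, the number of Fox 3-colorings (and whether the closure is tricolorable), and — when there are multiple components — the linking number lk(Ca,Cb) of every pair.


V = -x^-13 + x^-12 - x^-11 + x^-10 - x^-9 + x^-8 - x^-7 + x^-6 + x^-4
<D> = -A^-11 - A^-3 + A - A^5 + A^9 - A^13 + A^17 - A^21 + A^25 (w = -9)
1 component over 13 crossings, w = -9
9 Fox colorings among 3^13, |V(-1)| = 9: tricolorable
why: |V(-1)| = 9: so tricolorable, since 3 divides 9


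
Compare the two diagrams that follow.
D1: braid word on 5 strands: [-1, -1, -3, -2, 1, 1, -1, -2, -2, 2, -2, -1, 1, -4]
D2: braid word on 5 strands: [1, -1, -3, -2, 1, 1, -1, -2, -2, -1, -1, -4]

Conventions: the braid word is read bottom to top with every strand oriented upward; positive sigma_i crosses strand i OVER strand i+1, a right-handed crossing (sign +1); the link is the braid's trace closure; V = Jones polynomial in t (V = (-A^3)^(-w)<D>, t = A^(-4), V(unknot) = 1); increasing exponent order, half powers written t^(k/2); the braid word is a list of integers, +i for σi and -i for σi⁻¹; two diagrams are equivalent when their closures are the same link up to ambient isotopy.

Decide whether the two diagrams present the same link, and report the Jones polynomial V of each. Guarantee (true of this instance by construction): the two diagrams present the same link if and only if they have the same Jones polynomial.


equivalent: yes
V(D1) = -t^-6 + t^-5 - t^-4 + 2t^-3 - t^-2 + t^-1  (w -6, c 14, <D> = A^-14 - A^-10 + 2A^-6 - A^-2 + A^2 - A^6)
V(D2) = -t^-6 + t^-5 - t^-4 + 2t^-3 - t^-2 + t^-1  [12 crossings, <D> = A^-14 - A^-10 + 2A^-6 - A^-2 + A^2 - A^6, w = -6]
key observation: all 2 diagrams share one V(t), hence one class


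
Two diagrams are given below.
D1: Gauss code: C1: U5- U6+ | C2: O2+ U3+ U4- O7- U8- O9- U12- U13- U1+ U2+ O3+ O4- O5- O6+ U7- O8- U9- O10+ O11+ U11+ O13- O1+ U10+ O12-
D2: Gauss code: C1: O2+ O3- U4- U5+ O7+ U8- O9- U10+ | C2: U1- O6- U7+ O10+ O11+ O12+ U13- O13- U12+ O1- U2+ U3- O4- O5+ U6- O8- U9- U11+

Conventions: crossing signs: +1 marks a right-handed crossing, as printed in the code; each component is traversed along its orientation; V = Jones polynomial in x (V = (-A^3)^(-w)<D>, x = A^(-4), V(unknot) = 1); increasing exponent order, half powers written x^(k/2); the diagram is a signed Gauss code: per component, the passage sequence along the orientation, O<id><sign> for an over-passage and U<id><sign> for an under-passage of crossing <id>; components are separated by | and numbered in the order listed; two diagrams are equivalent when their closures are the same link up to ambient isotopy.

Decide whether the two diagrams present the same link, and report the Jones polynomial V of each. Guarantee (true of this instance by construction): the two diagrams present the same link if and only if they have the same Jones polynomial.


equivalent: no
V(D1) = x^(-9/2) - x^(-5/2) - x^(-3/2) - x^(-1/2)  (w -1, c 13, <D> = A^-1 + A^3 + A^7 - A^15)
V(D2) = x^(-7/2) - 2x^(-5/2) + x^(-3/2) - 2x^(-1/2) + x^(1/2) - x^(3/2)  [13 crossings, <D> = A^-9 - A^-5 + 2A^-1 - A^3 + 2A^7 - A^11, w = -1]
key observation: V(x) takes 2 values over 2 diagrams, fixing the grouping


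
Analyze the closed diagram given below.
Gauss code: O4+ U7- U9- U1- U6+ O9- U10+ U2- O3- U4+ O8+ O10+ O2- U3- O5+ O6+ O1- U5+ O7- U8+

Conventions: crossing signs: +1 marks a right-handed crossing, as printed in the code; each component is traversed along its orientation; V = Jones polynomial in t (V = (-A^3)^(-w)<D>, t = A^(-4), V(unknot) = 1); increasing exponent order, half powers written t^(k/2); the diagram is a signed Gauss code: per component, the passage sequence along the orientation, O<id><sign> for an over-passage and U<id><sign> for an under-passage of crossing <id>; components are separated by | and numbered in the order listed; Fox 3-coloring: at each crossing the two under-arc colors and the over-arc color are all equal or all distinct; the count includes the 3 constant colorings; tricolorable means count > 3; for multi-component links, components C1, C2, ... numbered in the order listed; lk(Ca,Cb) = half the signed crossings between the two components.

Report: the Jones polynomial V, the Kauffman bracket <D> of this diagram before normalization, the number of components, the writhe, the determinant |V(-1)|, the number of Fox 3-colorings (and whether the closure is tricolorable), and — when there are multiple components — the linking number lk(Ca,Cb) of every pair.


Jones polynomial: V(t) = t^-2 - t^-1 + 1 - t + t^2
<D> = A^-8 - A^-4 + 1 - A^4 + A^8; writhe 0
components 1, writhe 0 (10 crossings)
3-colorings: 3 of 3^10, det 5 — not tricolorable
note: V spans 4 powers of t: at least 4 crossings in any diagram


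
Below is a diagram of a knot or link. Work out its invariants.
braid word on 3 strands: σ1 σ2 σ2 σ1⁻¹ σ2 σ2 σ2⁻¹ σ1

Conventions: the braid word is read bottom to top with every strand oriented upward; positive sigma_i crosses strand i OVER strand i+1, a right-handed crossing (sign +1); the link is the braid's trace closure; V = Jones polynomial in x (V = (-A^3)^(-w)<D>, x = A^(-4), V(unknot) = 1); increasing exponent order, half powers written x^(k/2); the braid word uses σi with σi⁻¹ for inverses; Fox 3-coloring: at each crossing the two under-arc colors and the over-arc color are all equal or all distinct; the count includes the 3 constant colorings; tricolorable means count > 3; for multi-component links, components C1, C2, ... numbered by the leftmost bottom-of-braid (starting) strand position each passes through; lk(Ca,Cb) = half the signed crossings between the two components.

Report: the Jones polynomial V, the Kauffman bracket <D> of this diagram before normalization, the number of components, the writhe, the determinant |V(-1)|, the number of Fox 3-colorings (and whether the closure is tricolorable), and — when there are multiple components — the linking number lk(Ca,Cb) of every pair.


V(x) = x - x^2 + 2x^3 - x^4 + x^5 - x^6
bracket: -A^-12 + A^-8 - A^-4 + 2 - A^4 + A^8, w = +4
1 component, writhe +4, over 8 crossings
det 7, colorings 3 of 3^8 — not tricolorable
observation: det 7 = |V(-1)|; not divisible by 3, so not tricolorable


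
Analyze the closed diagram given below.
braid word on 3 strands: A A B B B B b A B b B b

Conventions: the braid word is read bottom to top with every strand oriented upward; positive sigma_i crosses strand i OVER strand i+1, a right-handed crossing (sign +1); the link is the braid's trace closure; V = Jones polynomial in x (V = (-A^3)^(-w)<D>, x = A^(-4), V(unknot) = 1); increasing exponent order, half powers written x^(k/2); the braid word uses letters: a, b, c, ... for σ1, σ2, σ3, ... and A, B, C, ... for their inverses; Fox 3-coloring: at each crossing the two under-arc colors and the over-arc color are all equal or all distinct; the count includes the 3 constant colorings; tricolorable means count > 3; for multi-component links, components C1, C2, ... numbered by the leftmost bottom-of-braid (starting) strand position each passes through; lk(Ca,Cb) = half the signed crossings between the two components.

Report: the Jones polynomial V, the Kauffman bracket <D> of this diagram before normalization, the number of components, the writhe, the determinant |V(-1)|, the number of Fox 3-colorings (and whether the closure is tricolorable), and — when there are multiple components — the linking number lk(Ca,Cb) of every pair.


V(x) = x^-8 - 2x^-7 + x^-6 - 2x^-5 + 2x^-4 + x^-2
bracket: A^-10 + 2A^-2 - 2A^2 + A^6 - 2A^10 + A^14, w = -6
1 component, writhe -6, over 12 crossings
det 9, colorings 27 of 3^12 — tricolorable
observation: V spans 6 powers of x: at least 6 crossings in any diagram


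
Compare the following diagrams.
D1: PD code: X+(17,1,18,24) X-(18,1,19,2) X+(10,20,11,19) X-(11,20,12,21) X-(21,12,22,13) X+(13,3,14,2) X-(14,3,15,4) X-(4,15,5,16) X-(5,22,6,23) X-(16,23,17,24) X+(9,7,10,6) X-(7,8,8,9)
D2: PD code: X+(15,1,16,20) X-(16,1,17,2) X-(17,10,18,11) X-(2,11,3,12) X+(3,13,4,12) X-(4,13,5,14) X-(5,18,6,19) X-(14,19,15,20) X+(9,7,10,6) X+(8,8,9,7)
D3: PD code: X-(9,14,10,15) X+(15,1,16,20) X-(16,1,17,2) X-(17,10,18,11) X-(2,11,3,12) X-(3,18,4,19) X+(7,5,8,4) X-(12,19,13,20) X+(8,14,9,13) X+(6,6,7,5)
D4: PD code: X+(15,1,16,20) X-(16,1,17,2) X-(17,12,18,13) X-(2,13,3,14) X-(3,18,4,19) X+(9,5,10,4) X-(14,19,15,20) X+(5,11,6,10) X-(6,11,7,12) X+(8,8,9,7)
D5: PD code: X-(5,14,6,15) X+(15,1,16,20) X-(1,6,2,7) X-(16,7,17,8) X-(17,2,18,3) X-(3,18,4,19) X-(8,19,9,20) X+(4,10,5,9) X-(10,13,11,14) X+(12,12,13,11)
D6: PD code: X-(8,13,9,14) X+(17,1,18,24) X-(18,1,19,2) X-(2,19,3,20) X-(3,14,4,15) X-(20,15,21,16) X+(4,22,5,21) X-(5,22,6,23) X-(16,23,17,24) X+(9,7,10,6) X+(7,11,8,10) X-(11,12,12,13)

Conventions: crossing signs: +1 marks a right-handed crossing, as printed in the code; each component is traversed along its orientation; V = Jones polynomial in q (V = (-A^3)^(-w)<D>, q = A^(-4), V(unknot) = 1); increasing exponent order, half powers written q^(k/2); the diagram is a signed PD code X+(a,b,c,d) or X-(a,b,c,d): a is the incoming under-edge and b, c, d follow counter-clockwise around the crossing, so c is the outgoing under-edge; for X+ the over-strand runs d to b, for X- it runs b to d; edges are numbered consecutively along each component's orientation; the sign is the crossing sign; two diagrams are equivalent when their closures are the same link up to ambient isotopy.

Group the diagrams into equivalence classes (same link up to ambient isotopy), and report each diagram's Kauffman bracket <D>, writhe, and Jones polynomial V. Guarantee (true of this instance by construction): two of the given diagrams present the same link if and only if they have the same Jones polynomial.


classes: {D1, D2, D3, D4, D5, D6}
V(D1) = -q^-4 + q^-3 + q^-1  [12 crossings, <D> = A^-8 + 1 - A^4, w = -4]
V(D2) = -q^-4 + q^-3 + q^-1  (w -2, c 10, <D> = A^-2 + A^6 - A^10)
V(D3) = -q^-4 + q^-3 + q^-1  [10 crossings, <D> = A^-2 + A^6 - A^10, w = -2]
V(D4) = -q^-4 + q^-3 + q^-1  [10 crossings, <D> = A^-2 + A^6 - A^10, w = -2]
V(D5) = -q^-4 + q^-3 + q^-1  [10 crossings, <D> = A^-8 + 1 - A^4, w = -4]
D6 (bracket A^-8 + 1 - A^4; 12 crossings at w = -4): V = -q^-4 + q^-3 + q^-1
note: one V(q) for all 6 diagrams — one class (guaranteed)


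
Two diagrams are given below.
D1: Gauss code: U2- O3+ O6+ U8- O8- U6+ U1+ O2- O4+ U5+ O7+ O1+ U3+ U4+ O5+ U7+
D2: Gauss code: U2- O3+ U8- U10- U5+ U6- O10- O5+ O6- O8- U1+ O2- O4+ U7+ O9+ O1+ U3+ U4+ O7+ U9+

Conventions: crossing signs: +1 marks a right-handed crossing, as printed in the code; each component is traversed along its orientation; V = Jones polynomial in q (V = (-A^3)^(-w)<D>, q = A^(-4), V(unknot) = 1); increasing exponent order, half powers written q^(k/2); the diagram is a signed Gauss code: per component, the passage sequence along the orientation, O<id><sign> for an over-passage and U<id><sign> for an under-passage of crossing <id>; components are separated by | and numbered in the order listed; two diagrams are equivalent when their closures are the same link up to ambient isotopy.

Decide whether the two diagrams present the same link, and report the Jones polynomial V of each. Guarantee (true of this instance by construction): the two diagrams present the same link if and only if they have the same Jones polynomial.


equivalent: yes
D1 (bracket -A^-12 + A^-8 - A^-4 + 2 - A^4 + A^8; 8 crossings at w = +4): V = q - q^2 + 2q^3 - q^4 + q^5 - q^6
V(D2) = q - q^2 + 2q^3 - q^4 + q^5 - q^6  [10 crossings, <D> = -A^-18 + A^-14 - A^-10 + 2A^-6 - A^-2 + A^2, w = +2]
observation: one V(q) for all 2 diagrams — one class (guaranteed)


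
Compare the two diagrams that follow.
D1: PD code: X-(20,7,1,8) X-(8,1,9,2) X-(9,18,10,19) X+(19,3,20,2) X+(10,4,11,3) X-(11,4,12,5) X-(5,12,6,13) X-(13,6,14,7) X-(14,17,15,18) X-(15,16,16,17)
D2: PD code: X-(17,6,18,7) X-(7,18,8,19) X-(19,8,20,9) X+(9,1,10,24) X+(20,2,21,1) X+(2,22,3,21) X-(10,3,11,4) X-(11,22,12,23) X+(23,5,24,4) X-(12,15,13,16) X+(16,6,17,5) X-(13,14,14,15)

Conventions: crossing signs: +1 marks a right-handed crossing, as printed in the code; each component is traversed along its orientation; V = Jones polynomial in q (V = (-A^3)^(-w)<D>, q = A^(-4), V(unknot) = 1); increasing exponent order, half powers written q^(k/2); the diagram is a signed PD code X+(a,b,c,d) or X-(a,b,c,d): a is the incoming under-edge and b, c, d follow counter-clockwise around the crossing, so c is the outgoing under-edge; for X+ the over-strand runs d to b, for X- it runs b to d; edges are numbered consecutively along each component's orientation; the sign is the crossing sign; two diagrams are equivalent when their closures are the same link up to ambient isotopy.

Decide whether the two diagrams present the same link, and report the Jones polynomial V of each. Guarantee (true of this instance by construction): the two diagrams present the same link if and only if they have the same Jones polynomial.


same link: no
V(D1) = -q^-6 + q^-5 - q^-4 + 2q^-3 - q^-2 + q^-1  [10 crossings, <D> = A^-14 - A^-10 + 2A^-6 - A^-2 + A^2 - A^6, w = -6]
V(D2) = -q^-3 + q^-2 - q^-1 + 3 - q + q^2 - q^3  (w -2, c 12, <D> = -A^-18 + A^-14 - A^-10 + 3A^-6 - A^-2 + A^2 - A^6)
note: V(q) takes 2 values over 2 diagrams, fixing the grouping
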